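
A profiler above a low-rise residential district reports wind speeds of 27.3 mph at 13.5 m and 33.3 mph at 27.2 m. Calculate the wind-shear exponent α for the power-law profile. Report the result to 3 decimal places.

α ≈ 0.284

Power law: V₂/V₁ = (z₂/z₁)^α ⇒ α = ln(V₂/V₁) / ln(z₂/z₁)
α = ln(33.3/27.3) / ln(27.2/13.5) = ln(1.2198) / ln(2.0148)
  = 0.19867 / 0.70053 = 0.28360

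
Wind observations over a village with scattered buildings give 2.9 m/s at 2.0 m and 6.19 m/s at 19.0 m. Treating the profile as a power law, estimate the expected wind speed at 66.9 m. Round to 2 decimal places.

9.46 m/s

First find α: α = ln(V₂/V₁)/ln(z₂/z₁) = ln(6.19/2.9)/ln(19.0/2.0) = 0.75822/2.25129 = 0.3368
Extrapolate from 19.0 m to 66.9 m: V₃ = 6.19 × (66.9/19.0)^0.3368 = 6.19 × 1.5280 = 9.4582 m/s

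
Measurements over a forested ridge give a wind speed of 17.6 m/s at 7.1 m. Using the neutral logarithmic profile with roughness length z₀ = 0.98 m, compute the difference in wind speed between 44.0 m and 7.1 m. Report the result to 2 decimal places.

16.21 m/s

Log law: V₂ = V₁ · ln(z₂/z₀)/ln(z₁/z₀) = 17.6 × 3.8044/1.9803 = 33.8117 m/s
ΔV = 33.8117 − 17.6 = 16.2117 m/s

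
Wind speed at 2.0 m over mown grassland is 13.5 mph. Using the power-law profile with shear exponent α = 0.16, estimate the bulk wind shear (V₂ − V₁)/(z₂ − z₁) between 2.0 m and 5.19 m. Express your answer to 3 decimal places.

0.698 mph/m

Power law: V₂ = V₁ · (z₂/z₁)^α = 13.5 × (2.5950)^0.16 = 15.7252 mph
ΔV/Δz = (15.7252 − 13.5)/(5.19 − 2.0) = 2.2252/3.1900 = 0.69755 mph/m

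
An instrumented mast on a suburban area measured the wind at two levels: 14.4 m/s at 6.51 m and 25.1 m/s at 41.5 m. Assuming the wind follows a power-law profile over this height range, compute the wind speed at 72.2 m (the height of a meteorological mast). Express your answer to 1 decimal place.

First find α: α = ln(V₂/V₁)/ln(z₂/z₁) = ln(25.1/14.4)/ln(41.5/6.51) = 0.55564/1.85235 = 0.3000
Extrapolate from 41.5 m to 72.2 m: V₃ = 25.1 × (72.2/41.5)^0.3000 = 25.1 × 1.1807 = 29.6355 m/s

29.6 m/s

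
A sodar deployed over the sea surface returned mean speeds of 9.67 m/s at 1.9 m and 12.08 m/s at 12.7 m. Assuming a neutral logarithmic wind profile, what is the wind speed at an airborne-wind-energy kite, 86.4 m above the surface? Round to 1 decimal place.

14.5 m/s

Log law: V ∝ ln(z/z₀). From the pair, with r = V₁/V₂ = 0.80050,
ln z₀ = (ln z₁ − r·ln z₂)/(1 − r) = (0.6419 − 0.80050×2.5416)/0.19950 = -6.9808 → z₀ = 0.0009296 m
V₃ = V₁ · ln(z₃/z₀)/ln(z₁/z₀) = 9.67 × 11.4398/7.6226 = 14.5124 m/s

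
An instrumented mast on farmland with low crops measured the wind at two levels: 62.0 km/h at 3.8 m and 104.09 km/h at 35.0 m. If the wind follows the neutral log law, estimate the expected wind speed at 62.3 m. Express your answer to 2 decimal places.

Log law: V ∝ ln(z/z₀). From the pair, with r = V₁/V₂ = 0.59564,
ln z₀ = (ln z₁ − r·ln z₂)/(1 − r) = (1.3350 − 0.59564×3.5553)/0.40436 = -1.9356 → z₀ = 0.1443 m
V₃ = V₁ · ln(z₃/z₀)/ln(z₁/z₀) = 62.0 × 6.0676/3.2706 = 115.0206 km/h

115.02 km/h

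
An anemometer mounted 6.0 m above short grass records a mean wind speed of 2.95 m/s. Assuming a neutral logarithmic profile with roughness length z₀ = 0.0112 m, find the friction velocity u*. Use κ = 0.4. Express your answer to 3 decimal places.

u* ≈ 0.188 m/s

Log law: V(z) = (u*/κ) · ln(z/z₀) ⇒ u* = κ · V / ln(z/z₀)
u* = 0.4 × 2.95 / ln(6.0/0.0112) = 0.4 × 2.95 / 6.2836
   = 1.1800 / 6.2836 = 0.1878 m/s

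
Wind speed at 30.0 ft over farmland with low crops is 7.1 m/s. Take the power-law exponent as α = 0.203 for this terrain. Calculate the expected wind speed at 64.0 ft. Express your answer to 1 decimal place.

Power-law profile: V₂ = V₁ · (z₂/z₁)^α
V₂ = 7.1 × (64.0/30.0)^0.203 = 7.1 × (2.1333)^0.203
    = 7.1 × 1.1663 = 8.2805 m/s

8.3 m/s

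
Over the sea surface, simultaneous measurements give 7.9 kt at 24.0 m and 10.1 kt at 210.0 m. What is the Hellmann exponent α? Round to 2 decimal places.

α ≈ 0.11

Power law: V₂/V₁ = (z₂/z₁)^α ⇒ α = ln(V₂/V₁) / ln(z₂/z₁)
α = ln(10.1/7.9) / ln(210.0/24.0) = ln(1.2785) / ln(8.7500)
  = 0.24567 / 2.16905 = 0.11326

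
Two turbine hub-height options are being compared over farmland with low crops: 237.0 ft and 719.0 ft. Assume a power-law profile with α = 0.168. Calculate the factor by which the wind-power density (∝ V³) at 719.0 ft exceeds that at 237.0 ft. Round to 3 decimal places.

1.750

Speed ratio: V_B/V_A = (z_B/z_A)^α = (719.0/237.0)^0.168 = (3.0338)^0.168 = 1.20496
Power-density ratio: P_B/P_A = (V_B/V_A)³ = (1.20496)³ = 1.74952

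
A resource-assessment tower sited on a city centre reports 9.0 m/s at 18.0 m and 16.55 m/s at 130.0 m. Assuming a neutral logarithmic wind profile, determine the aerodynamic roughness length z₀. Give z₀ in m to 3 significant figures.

Log law: V(z) ∝ ln(z/z₀). With r = V₁/V₂ = 9.0/16.55 = 0.54381,
r · ln(z₂/z₀) = ln(z₁/z₀) ⇒ ln z₀ = (ln z₁ − r·ln z₂)/(1 − r)
ln z₀ = (2.89037 − 0.54381×4.86753) / 0.45619 = 0.5335
z₀ = exp(0.5335) = 1.705 m

z₀ ≈ 1.70 m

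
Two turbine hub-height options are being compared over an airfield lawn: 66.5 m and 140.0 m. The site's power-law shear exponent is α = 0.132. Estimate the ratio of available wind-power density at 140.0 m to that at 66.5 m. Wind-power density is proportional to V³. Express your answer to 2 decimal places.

1.34

Speed ratio: V_B/V_A = (z_B/z_A)^α = (140.0/66.5)^0.132 = (2.1053)^0.132 = 1.10326
Power-density ratio: P_B/P_A = (V_B/V_A)³ = (1.10326)³ = 1.34286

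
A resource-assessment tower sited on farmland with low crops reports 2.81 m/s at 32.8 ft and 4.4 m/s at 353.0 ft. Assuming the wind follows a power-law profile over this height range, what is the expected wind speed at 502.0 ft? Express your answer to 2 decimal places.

4.70 m/s

First find α: α = ln(V₂/V₁)/ln(z₂/z₁) = ln(4.4/2.81)/ln(353.0/32.8) = 0.44842/2.37604 = 0.1887
Extrapolate from 353.0 ft to 502.0 ft: V₃ = 4.4 × (502.0/353.0)^0.1887 = 4.4 × 1.0687 = 4.7023 m/s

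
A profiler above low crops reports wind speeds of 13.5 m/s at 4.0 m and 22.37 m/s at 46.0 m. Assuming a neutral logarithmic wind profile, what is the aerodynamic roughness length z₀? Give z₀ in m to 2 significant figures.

z₀ ≈ 0.097 m

Log law: V(z) ∝ ln(z/z₀). With r = V₁/V₂ = 13.5/22.37 = 0.60349,
r · ln(z₂/z₀) = ln(z₁/z₀) ⇒ ln z₀ = (ln z₁ − r·ln z₂)/(1 − r)
ln z₀ = (1.38629 − 0.60349×3.82864) / 0.39651 = -2.3309
z₀ = exp(-2.3309) = 0.09721 m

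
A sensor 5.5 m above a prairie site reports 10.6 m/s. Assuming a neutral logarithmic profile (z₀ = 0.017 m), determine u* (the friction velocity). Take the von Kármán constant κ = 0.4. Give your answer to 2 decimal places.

u* ≈ 0.73 m/s

Log law: V(z) = (u*/κ) · ln(z/z₀) ⇒ u* = κ · V / ln(z/z₀)
u* = 0.4 × 10.6 / ln(5.5/0.017) = 0.4 × 10.6 / 5.7793
   = 4.2400 / 5.7793 = 0.7337 m/s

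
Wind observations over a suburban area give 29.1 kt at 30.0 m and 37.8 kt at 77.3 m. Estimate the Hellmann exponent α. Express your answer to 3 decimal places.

Power law: V₂/V₁ = (z₂/z₁)^α ⇒ α = ln(V₂/V₁) / ln(z₂/z₁)
α = ln(37.8/29.1) / ln(77.3/30.0) = ln(1.2990) / ln(2.5767)
  = 0.26157 / 0.94650 = 0.27636

α ≈ 0.276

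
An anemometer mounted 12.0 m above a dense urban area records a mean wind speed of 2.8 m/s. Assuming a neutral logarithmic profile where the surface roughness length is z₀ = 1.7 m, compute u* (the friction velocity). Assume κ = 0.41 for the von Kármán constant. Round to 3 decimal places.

Log law: V(z) = (u*/κ) · ln(z/z₀) ⇒ u* = κ · V / ln(z/z₀)
u* = 0.41 × 2.8 / ln(12.0/1.7) = 0.41 × 2.8 / 1.9543
   = 1.1480 / 1.9543 = 0.5874 m/s

u* ≈ 0.587 m/s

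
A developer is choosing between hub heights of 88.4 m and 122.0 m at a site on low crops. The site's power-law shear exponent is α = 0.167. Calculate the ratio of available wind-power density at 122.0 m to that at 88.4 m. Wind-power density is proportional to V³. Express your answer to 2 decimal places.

1.18

Speed ratio: V_B/V_A = (z_B/z_A)^α = (122.0/88.4)^0.167 = (1.3801)^0.167 = 1.05527
Power-density ratio: P_B/P_A = (V_B/V_A)³ = (1.05527)³ = 1.17515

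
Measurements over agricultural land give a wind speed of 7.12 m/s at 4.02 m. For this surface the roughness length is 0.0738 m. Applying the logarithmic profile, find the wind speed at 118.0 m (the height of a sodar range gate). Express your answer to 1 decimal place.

13.1 m/s

Log law: V(z) ∝ ln(z/z₀), so V₂/V₁ = ln(z₂/z₀) / ln(z₁/z₀).
ln(118.0/0.0738) = 7.3771, ln(4.02/0.0738) = 3.9977
V₂ = 7.12 × 7.3771/3.9977 = 7.12 × 1.8453 = 13.1388 m/s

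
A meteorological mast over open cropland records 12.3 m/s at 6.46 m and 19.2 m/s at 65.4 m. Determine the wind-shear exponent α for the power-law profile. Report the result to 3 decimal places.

Power law: V₂/V₁ = (z₂/z₁)^α ⇒ α = ln(V₂/V₁) / ln(z₂/z₁)
α = ln(19.2/12.3) / ln(65.4/6.46) = ln(1.5610) / ln(10.1238)
  = 0.44531 / 2.31489 = 0.19237

α ≈ 0.192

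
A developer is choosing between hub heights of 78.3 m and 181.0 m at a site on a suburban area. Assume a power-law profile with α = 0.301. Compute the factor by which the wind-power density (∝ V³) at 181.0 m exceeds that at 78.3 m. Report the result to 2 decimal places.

2.13

Speed ratio: V_B/V_A = (z_B/z_A)^α = (181.0/78.3)^0.301 = (2.3116)^0.301 = 1.28688
Power-density ratio: P_B/P_A = (V_B/V_A)³ = (1.28688)³ = 2.13116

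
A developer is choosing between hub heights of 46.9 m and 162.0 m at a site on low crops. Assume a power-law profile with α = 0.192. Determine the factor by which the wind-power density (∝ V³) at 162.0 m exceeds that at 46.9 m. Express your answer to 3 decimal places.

2.042

Speed ratio: V_B/V_A = (z_B/z_A)^α = (162.0/46.9)^0.192 = (3.4542)^0.192 = 1.26871
Power-density ratio: P_B/P_A = (V_B/V_A)³ = (1.26871)³ = 2.04214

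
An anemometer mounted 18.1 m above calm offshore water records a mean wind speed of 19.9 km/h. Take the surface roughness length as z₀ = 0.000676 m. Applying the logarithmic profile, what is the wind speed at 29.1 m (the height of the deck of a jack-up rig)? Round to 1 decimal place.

20.8 km/h

Log law: V(z) ∝ ln(z/z₀), so V₂/V₁ = ln(z₂/z₀) / ln(z₁/z₀).
ln(29.1/0.000676) = 10.6701, ln(18.1/0.000676) = 10.1952
V₂ = 19.9 × 10.6701/10.1952 = 19.9 × 1.0466 = 20.8268 km/h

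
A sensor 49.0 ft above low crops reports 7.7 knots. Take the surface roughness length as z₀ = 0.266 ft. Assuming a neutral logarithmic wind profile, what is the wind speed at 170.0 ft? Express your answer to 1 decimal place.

9.5 knots

Log law: V(z) ∝ ln(z/z₀), so V₂/V₁ = ln(z₂/z₀) / ln(z₁/z₀).
ln(170.0/0.266) = 6.4601, ln(49.0/0.266) = 5.2161
V₂ = 7.7 × 6.4601/5.2161 = 7.7 × 1.2385 = 9.5364 knots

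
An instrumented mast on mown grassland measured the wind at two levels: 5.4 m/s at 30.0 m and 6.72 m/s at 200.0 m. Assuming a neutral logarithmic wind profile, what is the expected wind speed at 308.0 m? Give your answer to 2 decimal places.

7.02 m/s

Log law: V ∝ ln(z/z₀). From the pair, with r = V₁/V₂ = 0.80357,
ln z₀ = (ln z₁ − r·ln z₂)/(1 − r) = (3.4012 − 0.80357×5.2983)/0.19643 = -4.3597 → z₀ = 0.01278 m
V₃ = V₁ · ln(z₃/z₀)/ln(z₁/z₀) = 5.4 × 10.0898/7.7609 = 7.0204 m/s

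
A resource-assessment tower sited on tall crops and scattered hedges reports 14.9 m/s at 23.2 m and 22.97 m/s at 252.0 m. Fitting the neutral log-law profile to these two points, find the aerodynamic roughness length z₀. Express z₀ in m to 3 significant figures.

Log law: V(z) ∝ ln(z/z₀). With r = V₁/V₂ = 14.9/22.97 = 0.64867,
r · ln(z₂/z₀) = ln(z₁/z₀) ⇒ ln z₀ = (ln z₁ − r·ln z₂)/(1 − r)
ln z₀ = (3.14415 − 0.64867×5.52943) / 0.35133 = -1.2599
z₀ = exp(-1.2599) = 0.2837 m

z₀ ≈ 0.284 m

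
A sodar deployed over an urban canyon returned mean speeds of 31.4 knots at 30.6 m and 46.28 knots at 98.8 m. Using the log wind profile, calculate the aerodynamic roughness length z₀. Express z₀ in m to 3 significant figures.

z₀ ≈ 2.58 m

Log law: V(z) ∝ ln(z/z₀). With r = V₁/V₂ = 31.4/46.28 = 0.67848,
r · ln(z₂/z₀) = ln(z₁/z₀) ⇒ ln z₀ = (ln z₁ − r·ln z₂)/(1 − r)
ln z₀ = (3.42100 − 0.67848×4.59310) / 0.32152 = 0.9476
z₀ = exp(0.9476) = 2.580 m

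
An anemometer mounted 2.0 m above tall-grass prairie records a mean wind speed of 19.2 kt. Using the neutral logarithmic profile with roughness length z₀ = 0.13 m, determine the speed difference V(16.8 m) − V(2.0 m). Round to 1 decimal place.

Log law: V₂ = V₁ · ln(z₂/z₀)/ln(z₁/z₀) = 19.2 × 4.8616/2.7334 = 34.1493 kt
ΔV = 34.1493 − 19.2 = 14.9493 kt

14.9 kt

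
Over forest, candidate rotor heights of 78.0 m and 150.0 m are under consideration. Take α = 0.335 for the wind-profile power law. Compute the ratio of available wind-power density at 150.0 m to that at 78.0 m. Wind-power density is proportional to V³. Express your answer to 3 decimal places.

1.929

Speed ratio: V_B/V_A = (z_B/z_A)^α = (150.0/78.0)^0.335 = (1.9231)^0.335 = 1.24491
Power-density ratio: P_B/P_A = (V_B/V_A)³ = (1.24491)³ = 1.92937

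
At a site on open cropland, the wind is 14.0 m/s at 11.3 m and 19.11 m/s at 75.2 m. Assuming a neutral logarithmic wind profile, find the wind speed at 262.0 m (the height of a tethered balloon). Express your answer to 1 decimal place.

22.5 m/s

Log law: V ∝ ln(z/z₀). From the pair, with r = V₁/V₂ = 0.73260,
ln z₀ = (ln z₁ − r·ln z₂)/(1 − r) = (2.4248 − 0.73260×4.3202)/0.26740 = -2.7679 → z₀ = 0.06279 m
V₃ = V₁ · ln(z₃/z₀)/ln(z₁/z₀) = 14.0 × 8.3363/5.1927 = 22.4752 m/s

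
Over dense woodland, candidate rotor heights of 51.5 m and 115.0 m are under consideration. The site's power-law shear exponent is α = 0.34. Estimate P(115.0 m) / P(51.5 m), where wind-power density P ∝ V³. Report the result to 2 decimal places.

Speed ratio: V_B/V_A = (z_B/z_A)^α = (115.0/51.5)^0.34 = (2.2330)^0.34 = 1.31408
Power-density ratio: P_B/P_A = (V_B/V_A)³ = (1.31408)³ = 2.26918

2.27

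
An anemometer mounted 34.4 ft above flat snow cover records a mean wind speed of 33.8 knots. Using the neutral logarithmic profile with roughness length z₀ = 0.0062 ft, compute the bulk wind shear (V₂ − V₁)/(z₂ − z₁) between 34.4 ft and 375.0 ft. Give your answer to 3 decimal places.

Log law: V₂ = V₁ · ln(z₂/z₀)/ln(z₁/z₀) = 33.8 × 11.0101/8.6213 = 43.1657 knots
ΔV/Δz = (43.1657 − 33.8)/(375.0 − 34.4) = 9.3657/340.6000 = 0.02750 knots/ft

0.027 knots/ft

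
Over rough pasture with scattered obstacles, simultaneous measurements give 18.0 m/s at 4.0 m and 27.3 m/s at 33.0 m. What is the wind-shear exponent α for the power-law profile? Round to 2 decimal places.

Power law: V₂/V₁ = (z₂/z₁)^α ⇒ α = ln(V₂/V₁) / ln(z₂/z₁)
α = ln(27.3/18.0) / ln(33.0/4.0) = ln(1.5167) / ln(8.2500)
  = 0.41651 / 2.11021 = 0.19738

α ≈ 0.20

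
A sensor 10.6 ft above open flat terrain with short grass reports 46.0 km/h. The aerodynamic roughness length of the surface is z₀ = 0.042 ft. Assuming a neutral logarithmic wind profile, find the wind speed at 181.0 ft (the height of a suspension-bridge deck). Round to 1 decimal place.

Log law: V(z) ∝ ln(z/z₀), so V₂/V₁ = ln(z₂/z₀) / ln(z₁/z₀).
ln(181.0/0.042) = 8.3686, ln(10.6/0.042) = 5.5309
V₂ = 46.0 × 8.3686/5.5309 = 46.0 × 1.5130 = 69.6003 km/h

69.6 km/h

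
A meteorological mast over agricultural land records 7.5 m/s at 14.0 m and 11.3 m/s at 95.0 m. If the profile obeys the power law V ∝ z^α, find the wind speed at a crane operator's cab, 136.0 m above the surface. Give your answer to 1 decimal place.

12.2 m/s

First find α: α = ln(V₂/V₁)/ln(z₂/z₁) = ln(11.3/7.5)/ln(95.0/14.0) = 0.40990/1.91482 = 0.2141
Extrapolate from 95.0 m to 136.0 m: V₃ = 11.3 × (136.0/95.0)^0.2141 = 11.3 × 1.0798 = 12.2021 m/s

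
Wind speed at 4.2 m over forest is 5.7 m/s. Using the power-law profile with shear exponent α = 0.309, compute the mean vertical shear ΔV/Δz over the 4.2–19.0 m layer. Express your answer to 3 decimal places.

Power law: V₂ = V₁ · (z₂/z₁)^α = 5.7 × (4.5238)^0.309 = 9.0871 m/s
ΔV/Δz = (9.0871 − 5.7)/(19.0 − 4.2) = 3.3871/14.8000 = 0.22886 m/s/m

0.229 m/s/m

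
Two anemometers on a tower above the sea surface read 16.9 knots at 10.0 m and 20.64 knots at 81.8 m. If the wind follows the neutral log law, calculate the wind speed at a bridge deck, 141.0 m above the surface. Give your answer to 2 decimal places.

21.61 knots

Log law: V ∝ ln(z/z₀). From the pair, with r = V₁/V₂ = 0.81880,
ln z₀ = (ln z₁ − r·ln z₂)/(1 − r) = (2.3026 − 0.81880×4.4043)/0.18120 = -7.1944 → z₀ = 0.0007508 m
V₃ = V₁ · ln(z₃/z₀)/ln(z₁/z₀) = 16.9 × 12.1431/9.4970 = 21.6089 knots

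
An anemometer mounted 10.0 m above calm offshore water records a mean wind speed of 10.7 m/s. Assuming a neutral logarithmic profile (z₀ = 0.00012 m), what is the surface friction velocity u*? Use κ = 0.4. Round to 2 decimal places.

Log law: V(z) = (u*/κ) · ln(z/z₀) ⇒ u* = κ · V / ln(z/z₀)
u* = 0.4 × 10.7 / ln(10.0/0.00012) = 0.4 × 10.7 / 11.3306
   = 4.2800 / 11.3306 = 0.3777 m/s

u* ≈ 0.38 m/s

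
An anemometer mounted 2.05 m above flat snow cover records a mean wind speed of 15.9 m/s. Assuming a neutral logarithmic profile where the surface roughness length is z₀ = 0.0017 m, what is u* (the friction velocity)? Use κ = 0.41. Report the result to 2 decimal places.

Log law: V(z) = (u*/κ) · ln(z/z₀) ⇒ u* = κ · V / ln(z/z₀)
u* = 0.41 × 15.9 / ln(2.05/0.0017) = 0.41 × 15.9 / 7.0950
   = 6.5190 / 7.0950 = 0.9188 m/s

u* ≈ 0.92 m/s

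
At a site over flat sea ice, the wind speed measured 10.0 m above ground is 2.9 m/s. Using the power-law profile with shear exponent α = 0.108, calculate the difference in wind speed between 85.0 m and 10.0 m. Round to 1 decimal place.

0.8 m/s

Power law: V₂ = V₁ · (z₂/z₁)^α = 2.9 × (8.5000)^0.108 = 3.6541 m/s
ΔV = 3.6541 − 2.9 = 0.7541 m/s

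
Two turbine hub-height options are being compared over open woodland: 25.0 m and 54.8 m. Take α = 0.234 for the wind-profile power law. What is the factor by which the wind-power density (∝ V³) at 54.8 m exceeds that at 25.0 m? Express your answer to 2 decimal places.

Speed ratio: V_B/V_A = (z_B/z_A)^α = (54.8/25.0)^0.234 = (2.1920)^0.234 = 1.20159
Power-density ratio: P_B/P_A = (V_B/V_A)³ = (1.20159)³ = 1.73488

1.73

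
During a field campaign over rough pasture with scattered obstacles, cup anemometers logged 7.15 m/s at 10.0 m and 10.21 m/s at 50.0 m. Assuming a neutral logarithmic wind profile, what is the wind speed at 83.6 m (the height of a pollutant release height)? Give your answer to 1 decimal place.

11.2 m/s

Log law: V ∝ ln(z/z₀). From the pair, with r = V₁/V₂ = 0.70029,
ln z₀ = (ln z₁ − r·ln z₂)/(1 − r) = (2.3026 − 0.70029×3.9120)/0.29971 = -1.4580 → z₀ = 0.2327 m
V₃ = V₁ · ln(z₃/z₀)/ln(z₁/z₀) = 7.15 × 5.8841/3.7606 = 11.1873 m/s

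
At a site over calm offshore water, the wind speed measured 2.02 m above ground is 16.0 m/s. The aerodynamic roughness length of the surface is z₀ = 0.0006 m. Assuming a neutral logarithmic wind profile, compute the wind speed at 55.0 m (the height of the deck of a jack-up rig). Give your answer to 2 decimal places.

Log law: V(z) ∝ ln(z/z₀), so V₂/V₁ = ln(z₂/z₀) / ln(z₁/z₀).
ln(55.0/0.0006) = 11.4259, ln(2.02/0.0006) = 8.1217
V₂ = 16.0 × 11.4259/8.1217 = 16.0 × 1.4068 = 22.5095 m/s

22.51 m/s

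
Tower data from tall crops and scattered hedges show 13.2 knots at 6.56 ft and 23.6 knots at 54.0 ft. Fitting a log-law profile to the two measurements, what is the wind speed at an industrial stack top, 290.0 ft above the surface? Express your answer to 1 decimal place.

31.9 knots

Log law: V ∝ ln(z/z₀). From the pair, with r = V₁/V₂ = 0.55932,
ln z₀ = (ln z₁ − r·ln z₂)/(1 − r) = (1.8810 − 0.55932×3.9890)/0.44068 = -0.7945 → z₀ = 0.4518 ft
V₃ = V₁ · ln(z₃/z₀)/ln(z₁/z₀) = 13.2 × 6.4644/2.6755 = 31.8929 knots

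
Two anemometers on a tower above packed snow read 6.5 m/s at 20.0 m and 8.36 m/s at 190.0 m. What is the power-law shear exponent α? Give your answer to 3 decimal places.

Power law: V₂/V₁ = (z₂/z₁)^α ⇒ α = ln(V₂/V₁) / ln(z₂/z₁)
α = ln(8.36/6.5) / ln(190.0/20.0) = ln(1.2862) / ln(9.5000)
  = 0.25166 / 2.25129 = 0.11178

α ≈ 0.112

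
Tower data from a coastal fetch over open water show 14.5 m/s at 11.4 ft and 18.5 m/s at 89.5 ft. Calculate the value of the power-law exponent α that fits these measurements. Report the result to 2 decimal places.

α ≈ 0.12

Power law: V₂/V₁ = (z₂/z₁)^α ⇒ α = ln(V₂/V₁) / ln(z₂/z₁)
α = ln(18.5/14.5) / ln(89.5/11.4) = ln(1.2759) / ln(7.8509)
  = 0.24362 / 2.06063 = 0.11823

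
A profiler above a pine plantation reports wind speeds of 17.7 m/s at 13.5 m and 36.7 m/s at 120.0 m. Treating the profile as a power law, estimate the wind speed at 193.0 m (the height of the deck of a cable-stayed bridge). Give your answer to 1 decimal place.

First find α: α = ln(V₂/V₁)/ln(z₂/z₁) = ln(36.7/17.7)/ln(120.0/13.5) = 0.72921/2.18480 = 0.3338
Extrapolate from 120.0 m to 193.0 m: V₃ = 36.7 × (193.0/120.0)^0.3338 = 36.7 × 1.1719 = 43.0078 m/s

43.0 m/s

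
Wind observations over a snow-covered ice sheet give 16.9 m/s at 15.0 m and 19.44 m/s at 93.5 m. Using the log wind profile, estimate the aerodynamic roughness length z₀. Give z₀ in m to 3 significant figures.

z₀ ≈ 0.0000773 m

Log law: V(z) ∝ ln(z/z₀). With r = V₁/V₂ = 16.9/19.44 = 0.86934,
r · ln(z₂/z₀) = ln(z₁/z₀) ⇒ ln z₀ = (ln z₁ − r·ln z₂)/(1 − r)
ln z₀ = (2.70805 − 0.86934×4.53796) / 0.13066 = -9.4673
z₀ = exp(-9.4673) = 0.00007734 m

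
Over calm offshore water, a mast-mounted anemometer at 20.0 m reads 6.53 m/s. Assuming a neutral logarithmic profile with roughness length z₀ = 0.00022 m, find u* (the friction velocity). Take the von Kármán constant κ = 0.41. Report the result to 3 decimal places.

Log law: V(z) = (u*/κ) · ln(z/z₀) ⇒ u* = κ · V / ln(z/z₀)
u* = 0.41 × 6.53 / ln(20.0/0.00022) = 0.41 × 6.53 / 11.4176
   = 2.6773 / 11.4176 = 0.2345 m/s

u* ≈ 0.234 m/s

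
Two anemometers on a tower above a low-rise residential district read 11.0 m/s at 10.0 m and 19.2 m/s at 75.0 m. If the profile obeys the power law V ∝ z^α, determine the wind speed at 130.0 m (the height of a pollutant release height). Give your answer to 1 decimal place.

22.4 m/s

First find α: α = ln(V₂/V₁)/ln(z₂/z₁) = ln(19.2/11.0)/ln(75.0/10.0) = 0.55702/2.01490 = 0.2764
Extrapolate from 75.0 m to 130.0 m: V₃ = 19.2 × (130.0/75.0)^0.2764 = 19.2 × 1.1642 = 22.3532 m/s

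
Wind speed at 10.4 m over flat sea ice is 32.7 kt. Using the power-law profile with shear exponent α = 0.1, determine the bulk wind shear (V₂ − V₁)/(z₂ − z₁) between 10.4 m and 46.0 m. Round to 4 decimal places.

Power law: V₂ = V₁ · (z₂/z₁)^α = 32.7 × (4.4231)^0.1 = 37.9420 kt
ΔV/Δz = (37.9420 − 32.7)/(46.0 − 10.4) = 5.2420/35.6000 = 0.14725 kt/m

0.1472 kt/m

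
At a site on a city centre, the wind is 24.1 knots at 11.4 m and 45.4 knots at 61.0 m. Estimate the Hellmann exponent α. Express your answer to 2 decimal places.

Power law: V₂/V₁ = (z₂/z₁)^α ⇒ α = ln(V₂/V₁) / ln(z₂/z₁)
α = ln(45.4/24.1) / ln(61.0/11.4) = ln(1.8838) / ln(5.3509)
  = 0.63330 / 1.67726 = 0.37758

α ≈ 0.38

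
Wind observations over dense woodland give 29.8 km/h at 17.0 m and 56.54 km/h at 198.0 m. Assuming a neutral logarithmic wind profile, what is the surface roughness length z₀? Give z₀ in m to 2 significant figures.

z₀ ≈ 1.1 m

Log law: V(z) ∝ ln(z/z₀). With r = V₁/V₂ = 29.8/56.54 = 0.52706,
r · ln(z₂/z₀) = ln(z₁/z₀) ⇒ ln z₀ = (ln z₁ − r·ln z₂)/(1 − r)
ln z₀ = (2.83321 − 0.52706×5.28827) / 0.47294 = 0.0972
z₀ = exp(0.0972) = 1.102 m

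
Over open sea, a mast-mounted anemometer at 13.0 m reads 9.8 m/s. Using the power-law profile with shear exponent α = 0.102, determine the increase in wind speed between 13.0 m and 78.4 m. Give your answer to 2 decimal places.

Power law: V₂ = V₁ · (z₂/z₁)^α = 9.8 × (6.0308)^0.102 = 11.7713 m/s
ΔV = 11.7713 − 9.8 = 1.9713 m/s

1.97 m/s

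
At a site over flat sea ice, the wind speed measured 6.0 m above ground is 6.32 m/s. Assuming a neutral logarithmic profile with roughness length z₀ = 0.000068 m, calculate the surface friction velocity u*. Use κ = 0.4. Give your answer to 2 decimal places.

u* ≈ 0.22 m/s

Log law: V(z) = (u*/κ) · ln(z/z₀) ⇒ u* = κ · V / ln(z/z₀)
u* = 0.4 × 6.32 / ln(6.0/0.000068) = 0.4 × 6.32 / 11.3878
   = 2.5280 / 11.3878 = 0.2220 m/s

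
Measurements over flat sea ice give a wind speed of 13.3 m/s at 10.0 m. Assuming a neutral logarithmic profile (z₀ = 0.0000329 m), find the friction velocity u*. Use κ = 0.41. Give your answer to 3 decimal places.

u* ≈ 0.432 m/s

Log law: V(z) = (u*/κ) · ln(z/z₀) ⇒ u* = κ · V / ln(z/z₀)
u* = 0.41 × 13.3 / ln(10.0/0.0000329) = 0.41 × 13.3 / 12.6246
   = 5.4530 / 12.6246 = 0.4319 m/s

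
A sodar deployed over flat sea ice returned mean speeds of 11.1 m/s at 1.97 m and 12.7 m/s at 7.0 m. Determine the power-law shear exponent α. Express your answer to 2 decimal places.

Power law: V₂/V₁ = (z₂/z₁)^α ⇒ α = ln(V₂/V₁) / ln(z₂/z₁)
α = ln(12.7/11.1) / ln(7.0/1.97) = ln(1.1441) / ln(3.5533)
  = 0.13466 / 1.26788 = 0.10621

α ≈ 0.11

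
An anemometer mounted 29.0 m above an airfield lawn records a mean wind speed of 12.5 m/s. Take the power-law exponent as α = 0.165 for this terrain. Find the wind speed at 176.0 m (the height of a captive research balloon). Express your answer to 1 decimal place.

Power-law profile: V₂ = V₁ · (z₂/z₁)^α
V₂ = 12.5 × (176.0/29.0)^0.165 = 12.5 × (6.0690)^0.165
    = 12.5 × 1.3465 = 16.8315 m/s

16.8 m/s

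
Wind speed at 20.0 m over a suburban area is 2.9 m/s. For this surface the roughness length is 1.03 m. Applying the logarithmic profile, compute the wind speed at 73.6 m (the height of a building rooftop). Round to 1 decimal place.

4.2 m/s

Log law: V(z) ∝ ln(z/z₀), so V₂/V₁ = ln(z₂/z₀) / ln(z₁/z₀).
ln(73.6/1.03) = 4.2691, ln(20.0/1.03) = 2.9662
V₂ = 2.9 × 4.2691/2.9662 = 2.9 × 1.4393 = 4.1738 m/s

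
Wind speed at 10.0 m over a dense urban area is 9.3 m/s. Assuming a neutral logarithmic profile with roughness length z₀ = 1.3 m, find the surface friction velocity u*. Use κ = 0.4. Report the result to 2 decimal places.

u* ≈ 1.82 m/s

Log law: V(z) = (u*/κ) · ln(z/z₀) ⇒ u* = κ · V / ln(z/z₀)
u* = 0.4 × 9.3 / ln(10.0/1.3) = 0.4 × 9.3 / 2.0402
   = 3.7200 / 2.0402 = 1.8233 m/s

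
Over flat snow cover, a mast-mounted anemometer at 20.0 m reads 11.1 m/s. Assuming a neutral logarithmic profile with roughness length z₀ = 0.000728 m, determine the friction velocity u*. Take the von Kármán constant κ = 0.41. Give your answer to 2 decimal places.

Log law: V(z) = (u*/κ) · ln(z/z₀) ⇒ u* = κ · V / ln(z/z₀)
u* = 0.41 × 11.1 / ln(20.0/0.000728) = 0.41 × 11.1 / 10.2209
   = 4.5510 / 10.2209 = 0.4453 m/s

u* ≈ 0.45 m/s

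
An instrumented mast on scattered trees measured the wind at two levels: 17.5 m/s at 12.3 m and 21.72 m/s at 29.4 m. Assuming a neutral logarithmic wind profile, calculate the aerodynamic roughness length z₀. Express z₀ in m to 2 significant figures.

z₀ ≈ 0.33 m

Log law: V(z) ∝ ln(z/z₀). With r = V₁/V₂ = 17.5/21.72 = 0.80571,
r · ln(z₂/z₀) = ln(z₁/z₀) ⇒ ln z₀ = (ln z₁ − r·ln z₂)/(1 − r)
ln z₀ = (2.50960 − 0.80571×3.38099) / 0.19429 = -1.1040
z₀ = exp(-1.1040) = 0.3315 m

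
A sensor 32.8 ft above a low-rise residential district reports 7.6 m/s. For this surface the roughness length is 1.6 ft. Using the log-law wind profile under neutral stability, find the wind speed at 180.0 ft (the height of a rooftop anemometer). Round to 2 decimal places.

11.88 m/s

Log law: V(z) ∝ ln(z/z₀), so V₂/V₁ = ln(z₂/z₀) / ln(z₁/z₀).
ln(180.0/1.6) = 4.7230, ln(32.8/1.6) = 3.0204
V₂ = 7.6 × 4.7230/3.0204 = 7.6 × 1.5637 = 11.8839 m/s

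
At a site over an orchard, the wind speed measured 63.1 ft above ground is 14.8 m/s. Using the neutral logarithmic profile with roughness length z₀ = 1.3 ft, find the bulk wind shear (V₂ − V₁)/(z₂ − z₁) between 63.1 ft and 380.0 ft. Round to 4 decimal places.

0.0216 m/s/ft

Log law: V₂ = V₁ · ln(z₂/z₀)/ln(z₁/z₀) = 14.8 × 5.6778/3.8824 = 21.6445 m/s
ΔV/Δz = (21.6445 − 14.8)/(380.0 − 63.1) = 6.8445/316.9000 = 0.02160 m/s/ft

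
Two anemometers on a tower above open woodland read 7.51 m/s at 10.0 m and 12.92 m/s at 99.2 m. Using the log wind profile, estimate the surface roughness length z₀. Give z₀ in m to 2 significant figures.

Log law: V(z) ∝ ln(z/z₀). With r = V₁/V₂ = 7.51/12.92 = 0.58127,
r · ln(z₂/z₀) = ln(z₁/z₀) ⇒ ln z₀ = (ln z₁ − r·ln z₂)/(1 − r)
ln z₀ = (2.30259 − 0.58127×4.59714) / 0.41873 = -0.8826
z₀ = exp(-0.8826) = 0.4137 m

z₀ ≈ 0.41 m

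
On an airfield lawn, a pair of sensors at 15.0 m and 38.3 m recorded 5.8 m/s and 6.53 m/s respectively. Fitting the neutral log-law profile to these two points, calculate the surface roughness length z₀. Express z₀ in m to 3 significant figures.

Log law: V(z) ∝ ln(z/z₀). With r = V₁/V₂ = 5.8/6.53 = 0.88821,
r · ln(z₂/z₀) = ln(z₁/z₀) ⇒ ln z₀ = (ln z₁ − r·ln z₂)/(1 − r)
ln z₀ = (2.70805 − 0.88821×3.64545) / 0.11179 = -4.7398
z₀ = exp(-4.7398) = 0.008741 m

z₀ ≈ 0.00874 m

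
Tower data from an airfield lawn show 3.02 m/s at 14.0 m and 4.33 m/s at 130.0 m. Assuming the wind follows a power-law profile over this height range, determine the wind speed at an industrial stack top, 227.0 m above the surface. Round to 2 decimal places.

First find α: α = ln(V₂/V₁)/ln(z₂/z₁) = ln(4.33/3.02)/ln(130.0/14.0) = 0.36031/2.22848 = 0.1617
Extrapolate from 130.0 m to 227.0 m: V₃ = 4.33 × (227.0/130.0)^0.1617 = 4.33 × 1.0943 = 4.7384 m/s

4.74 m/s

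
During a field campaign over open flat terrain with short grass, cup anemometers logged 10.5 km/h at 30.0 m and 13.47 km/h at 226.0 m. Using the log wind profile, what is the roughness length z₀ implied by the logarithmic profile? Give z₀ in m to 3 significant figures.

Log law: V(z) ∝ ln(z/z₀). With r = V₁/V₂ = 10.5/13.47 = 0.77951,
r · ln(z₂/z₀) = ln(z₁/z₀) ⇒ ln z₀ = (ln z₁ − r·ln z₂)/(1 − r)
ln z₀ = (3.40120 − 0.77951×5.42053) / 0.22049 = -3.7379
z₀ = exp(-3.7379) = 0.02380 m

z₀ ≈ 0.0238 m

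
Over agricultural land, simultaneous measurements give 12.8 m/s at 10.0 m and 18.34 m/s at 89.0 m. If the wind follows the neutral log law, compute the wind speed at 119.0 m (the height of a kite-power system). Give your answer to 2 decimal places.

Log law: V ∝ ln(z/z₀). From the pair, with r = V₁/V₂ = 0.69793,
ln z₀ = (ln z₁ − r·ln z₂)/(1 − r) = (2.3026 − 0.69793×4.4886)/0.30207 = -2.7482 → z₀ = 0.06404 m
V₃ = V₁ · ln(z₃/z₀)/ln(z₁/z₀) = 12.8 × 7.5273/5.0508 = 19.0762 m/s

19.08 m/s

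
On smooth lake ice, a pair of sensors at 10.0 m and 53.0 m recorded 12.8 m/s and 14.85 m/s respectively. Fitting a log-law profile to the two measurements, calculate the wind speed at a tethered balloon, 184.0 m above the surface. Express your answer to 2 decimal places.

16.38 m/s

Log law: V ∝ ln(z/z₀). From the pair, with r = V₁/V₂ = 0.86195,
ln z₀ = (ln z₁ − r·ln z₂)/(1 − r) = (2.3026 − 0.86195×3.9703)/0.13805 = -8.1104 → z₀ = 0.0003004 m
V₃ = V₁ · ln(z₃/z₀)/ln(z₁/z₀) = 12.8 × 13.3253/10.4130 = 16.3800 m/s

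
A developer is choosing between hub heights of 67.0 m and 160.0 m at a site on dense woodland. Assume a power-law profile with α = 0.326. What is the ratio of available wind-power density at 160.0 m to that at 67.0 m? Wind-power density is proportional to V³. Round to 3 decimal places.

Speed ratio: V_B/V_A = (z_B/z_A)^α = (160.0/67.0)^0.326 = (2.3881)^0.326 = 1.32814
Power-density ratio: P_B/P_A = (V_B/V_A)³ = (1.32814)³ = 2.34276

2.343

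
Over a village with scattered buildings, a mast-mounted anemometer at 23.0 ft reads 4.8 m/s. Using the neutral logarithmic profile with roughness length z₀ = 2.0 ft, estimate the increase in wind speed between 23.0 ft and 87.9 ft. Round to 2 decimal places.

Log law: V₂ = V₁ · ln(z₂/z₀)/ln(z₁/z₀) = 4.8 × 3.7831/2.4423 = 7.4349 m/s
ΔV = 7.4349 − 4.8 = 2.6349 m/s

2.63 m/s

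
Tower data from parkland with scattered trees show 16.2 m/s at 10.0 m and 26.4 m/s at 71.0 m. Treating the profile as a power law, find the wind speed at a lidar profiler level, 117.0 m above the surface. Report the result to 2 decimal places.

29.90 m/s

First find α: α = ln(V₂/V₁)/ln(z₂/z₁) = ln(26.4/16.2)/ln(71.0/10.0) = 0.48835/1.96009 = 0.2491
Extrapolate from 71.0 m to 117.0 m: V₃ = 26.4 × (117.0/71.0)^0.2491 = 26.4 × 1.1325 = 29.8986 m/s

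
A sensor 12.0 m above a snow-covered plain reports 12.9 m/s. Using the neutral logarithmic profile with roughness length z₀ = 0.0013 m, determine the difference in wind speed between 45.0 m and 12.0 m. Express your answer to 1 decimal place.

1.9 m/s

Log law: V₂ = V₁ · ln(z₂/z₀)/ln(z₁/z₀) = 12.9 × 10.4521/9.1303 = 14.7675 m/s
ΔV = 14.7675 − 12.9 = 1.8675 m/s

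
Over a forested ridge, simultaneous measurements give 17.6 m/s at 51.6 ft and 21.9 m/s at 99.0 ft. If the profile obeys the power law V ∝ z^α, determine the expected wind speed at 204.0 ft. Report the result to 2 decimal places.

27.91 m/s

First find α: α = ln(V₂/V₁)/ln(z₂/z₁) = ln(21.9/17.6)/ln(99.0/51.6) = 0.21859/0.65160 = 0.3355
Extrapolate from 99.0 ft to 204.0 ft: V₃ = 21.9 × (204.0/99.0)^0.3355 = 21.9 × 1.2745 = 27.9112 m/s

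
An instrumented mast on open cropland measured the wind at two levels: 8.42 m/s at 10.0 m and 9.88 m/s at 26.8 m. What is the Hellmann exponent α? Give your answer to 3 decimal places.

Power law: V₂/V₁ = (z₂/z₁)^α ⇒ α = ln(V₂/V₁) / ln(z₂/z₁)
α = ln(9.88/8.42) / ln(26.8/10.0) = ln(1.1734) / ln(2.6800)
  = 0.15990 / 0.98582 = 0.16220

α ≈ 0.162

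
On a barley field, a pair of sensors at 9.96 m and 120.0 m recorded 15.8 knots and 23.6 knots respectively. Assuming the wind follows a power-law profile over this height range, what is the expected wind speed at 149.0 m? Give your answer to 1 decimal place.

24.4 knots

First find α: α = ln(V₂/V₁)/ln(z₂/z₁) = ln(23.6/15.8)/ln(120.0/9.96) = 0.40124/2.48891 = 0.1612
Extrapolate from 120.0 m to 149.0 m: V₃ = 23.6 × (149.0/120.0)^0.1612 = 23.6 × 1.0355 = 24.4380 knots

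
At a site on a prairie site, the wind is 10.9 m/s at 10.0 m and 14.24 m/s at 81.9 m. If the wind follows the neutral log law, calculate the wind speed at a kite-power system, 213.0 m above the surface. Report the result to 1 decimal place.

Log law: V ∝ ln(z/z₀). From the pair, with r = V₁/V₂ = 0.76545,
ln z₀ = (ln z₁ − r·ln z₂)/(1 − r) = (2.3026 − 0.76545×4.4055)/0.23455 = -4.5602 → z₀ = 0.01046 m
V₃ = V₁ · ln(z₃/z₀)/ln(z₁/z₀) = 10.9 × 9.9215/6.8628 = 15.7581 m/s

15.8 m/s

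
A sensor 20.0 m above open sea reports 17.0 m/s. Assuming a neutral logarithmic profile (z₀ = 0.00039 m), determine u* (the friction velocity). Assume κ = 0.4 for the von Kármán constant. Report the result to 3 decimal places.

u* ≈ 0.627 m/s

Log law: V(z) = (u*/κ) · ln(z/z₀) ⇒ u* = κ · V / ln(z/z₀)
u* = 0.4 × 17.0 / ln(20.0/0.00039) = 0.4 × 17.0 / 10.8451
   = 6.8000 / 10.8451 = 0.6270 m/s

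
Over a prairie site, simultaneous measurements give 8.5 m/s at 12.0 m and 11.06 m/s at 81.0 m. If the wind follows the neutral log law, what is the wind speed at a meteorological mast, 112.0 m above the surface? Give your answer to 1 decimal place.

11.5 m/s

Log law: V ∝ ln(z/z₀). From the pair, with r = V₁/V₂ = 0.76854,
ln z₀ = (ln z₁ − r·ln z₂)/(1 − r) = (2.4849 − 0.76854×4.3944)/0.23146 = -3.8554 → z₀ = 0.02117 m
V₃ = V₁ · ln(z₃/z₀)/ln(z₁/z₀) = 8.5 × 8.5739/6.3403 = 11.4944 m/s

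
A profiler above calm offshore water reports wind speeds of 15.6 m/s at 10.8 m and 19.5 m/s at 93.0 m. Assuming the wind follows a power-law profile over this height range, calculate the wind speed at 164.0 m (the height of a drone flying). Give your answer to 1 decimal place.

First find α: α = ln(V₂/V₁)/ln(z₂/z₁) = ln(19.5/15.6)/ln(93.0/10.8) = 0.22314/2.15305 = 0.1036
Extrapolate from 93.0 m to 164.0 m: V₃ = 19.5 × (164.0/93.0)^0.1036 = 19.5 × 1.0606 = 20.6808 m/s

20.7 m/s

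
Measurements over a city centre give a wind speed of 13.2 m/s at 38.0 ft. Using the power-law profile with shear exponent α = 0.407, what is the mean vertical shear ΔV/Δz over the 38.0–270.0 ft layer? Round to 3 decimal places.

Power law: V₂ = V₁ · (z₂/z₁)^α = 13.2 × (7.1053)^0.407 = 29.3202 m/s
ΔV/Δz = (29.3202 − 13.2)/(270.0 − 38.0) = 16.1202/232.0000 = 0.06948 m/s/ft

0.069 m/s/ft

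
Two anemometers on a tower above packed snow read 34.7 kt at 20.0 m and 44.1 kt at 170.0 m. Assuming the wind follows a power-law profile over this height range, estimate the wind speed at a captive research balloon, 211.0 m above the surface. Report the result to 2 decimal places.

First find α: α = ln(V₂/V₁)/ln(z₂/z₁) = ln(44.1/34.7)/ln(170.0/20.0) = 0.23972/2.14007 = 0.1120
Extrapolate from 170.0 m to 211.0 m: V₃ = 44.1 × (211.0/170.0)^0.1120 = 44.1 × 1.0245 = 45.1803 kt

45.18 kt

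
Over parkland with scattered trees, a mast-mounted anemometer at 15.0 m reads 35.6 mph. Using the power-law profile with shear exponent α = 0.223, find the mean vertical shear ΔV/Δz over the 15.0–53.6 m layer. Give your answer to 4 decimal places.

0.3029 mph/m

Power law: V₂ = V₁ · (z₂/z₁)^α = 35.6 × (3.5733)^0.223 = 47.2918 mph
ΔV/Δz = (47.2918 − 35.6)/(53.6 − 15.0) = 11.6918/38.6000 = 0.30290 mph/m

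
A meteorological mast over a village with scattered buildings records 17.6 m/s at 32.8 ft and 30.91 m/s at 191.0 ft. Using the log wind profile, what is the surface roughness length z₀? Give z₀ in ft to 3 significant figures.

Log law: V(z) ∝ ln(z/z₀). With r = V₁/V₂ = 17.6/30.91 = 0.56940,
r · ln(z₂/z₀) = ln(z₁/z₀) ⇒ ln z₀ = (ln z₁ − r·ln z₂)/(1 − r)
ln z₀ = (3.49043 − 0.56940×5.25227) / 0.43060 = 1.1607
z₀ = exp(1.1607) = 3.192 ft

z₀ ≈ 3.19 ft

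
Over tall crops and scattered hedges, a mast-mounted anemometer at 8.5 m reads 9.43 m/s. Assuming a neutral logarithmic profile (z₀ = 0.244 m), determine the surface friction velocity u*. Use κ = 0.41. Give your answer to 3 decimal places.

u* ≈ 1.089 m/s

Log law: V(z) = (u*/κ) · ln(z/z₀) ⇒ u* = κ · V / ln(z/z₀)
u* = 0.41 × 9.43 / ln(8.5/0.244) = 0.41 × 9.43 / 3.5507
   = 3.8663 / 3.5507 = 1.0889 m/s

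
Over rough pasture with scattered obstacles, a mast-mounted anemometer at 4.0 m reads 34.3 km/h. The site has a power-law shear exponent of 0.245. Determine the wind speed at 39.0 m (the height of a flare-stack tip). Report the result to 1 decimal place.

Power-law profile: V₂ = V₁ · (z₂/z₁)^α
V₂ = 34.3 × (39.0/4.0)^0.245 = 34.3 × (9.7500)^0.245
    = 34.3 × 1.7471 = 59.9239 km/h

59.9 km/h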